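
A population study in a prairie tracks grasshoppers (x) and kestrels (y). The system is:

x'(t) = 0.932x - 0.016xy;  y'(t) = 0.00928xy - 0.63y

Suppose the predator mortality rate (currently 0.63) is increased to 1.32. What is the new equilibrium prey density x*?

x* ≈ 142

At the interior fixed point, setting dy/dt = 0 with y > 0 fixes x* = (predator death rate)/(xy coefficient) — independent of the other coefficients.
With the change, x* = 1.32/0.00928 = 142; it rises from 67.9.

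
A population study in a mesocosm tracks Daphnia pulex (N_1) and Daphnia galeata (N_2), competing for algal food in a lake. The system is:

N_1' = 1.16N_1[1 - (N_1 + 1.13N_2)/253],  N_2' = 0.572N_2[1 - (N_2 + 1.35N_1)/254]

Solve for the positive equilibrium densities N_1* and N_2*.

N_1* ≈ 64.7, N_2* ≈ 167

Setting both brackets to zero gives the nullclines N_1 + 1.13N_2 = 253 and 1.35N_1 + N_2 = 254.
Substituting N_2 = 254 - 1.35N_1 into the first: N_1(1 - 1.13·1.35) = 253 - 1.13·254.
So N_1* = -34/-0.525 = 64.7, and then N_2* = 254 - 1.35·64.7 = 167.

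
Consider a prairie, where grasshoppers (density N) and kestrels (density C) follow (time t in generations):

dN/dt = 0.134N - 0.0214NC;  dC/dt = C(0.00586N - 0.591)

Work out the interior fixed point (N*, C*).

N* ≈ 101, C* ≈ 6.26

Set dC/dt = 0 with C > 0: 0.00586N - 0.591 = 0, so N* = 0.591/0.00586 = 101.
Set dN/dt = 0 with N > 0: 0.134 - 0.0214C = 0, so C* = 0.134/0.0214 = 6.26.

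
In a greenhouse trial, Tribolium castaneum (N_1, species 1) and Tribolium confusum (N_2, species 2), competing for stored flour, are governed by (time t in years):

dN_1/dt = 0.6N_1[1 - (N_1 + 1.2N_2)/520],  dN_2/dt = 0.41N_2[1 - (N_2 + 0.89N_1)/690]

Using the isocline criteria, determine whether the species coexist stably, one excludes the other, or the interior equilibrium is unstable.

species 2 excludes species 1

Compare the nullcline intercepts: K1/α12 = 520/1.2 = 433 < K2 = 690; K2/α21 = 690/0.89 = 775 > K1 = 520.
Since the inequalities point opposite ways, species 2 can invade but species 1 cannot.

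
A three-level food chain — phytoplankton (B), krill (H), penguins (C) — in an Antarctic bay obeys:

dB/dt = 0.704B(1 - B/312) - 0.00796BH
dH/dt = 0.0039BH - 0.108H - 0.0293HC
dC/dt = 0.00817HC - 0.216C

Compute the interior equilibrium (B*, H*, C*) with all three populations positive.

From dC/dt = 0: 0.00817H* = 0.216, so H* = 26.4.
From dB/dt = 0: 0.704(1 - B*/312) = 0.00796·26.4, giving B* = 312·(1 - 0.299) = 219.
From dH/dt = 0: 0.0039·219 - 0.108 = 0.0293C*, so C* = 0.745/0.0293 = 25.4.

B* ≈ 219, H* ≈ 26.4, C* ≈ 25.4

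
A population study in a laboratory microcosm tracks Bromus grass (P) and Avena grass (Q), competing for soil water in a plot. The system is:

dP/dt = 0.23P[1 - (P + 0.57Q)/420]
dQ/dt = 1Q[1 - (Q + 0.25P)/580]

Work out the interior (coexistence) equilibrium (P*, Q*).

Setting both brackets to zero gives the nullclines P + 0.57Q = 420 and 0.25P + Q = 580.
Substituting Q = 580 - 0.25P into the first: P(1 - 0.57·0.25) = 420 - 0.57·580.
So P* = 89.4/0.858 = 104, and then Q* = 580 - 0.25·104 = 554.

P* ≈ 104, Q* ≈ 554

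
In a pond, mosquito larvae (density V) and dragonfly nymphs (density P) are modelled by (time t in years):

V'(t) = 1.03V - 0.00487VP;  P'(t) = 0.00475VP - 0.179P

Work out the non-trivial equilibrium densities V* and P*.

Set dP/dt = 0 with P > 0: 0.00475V - 0.179 = 0, so V* = 0.179/0.00475 = 37.7.
Set dV/dt = 0 with V > 0: 1.03 - 0.00487P = 0, so P* = 1.03/0.00487 = 211.

V* ≈ 37.7, P* ≈ 211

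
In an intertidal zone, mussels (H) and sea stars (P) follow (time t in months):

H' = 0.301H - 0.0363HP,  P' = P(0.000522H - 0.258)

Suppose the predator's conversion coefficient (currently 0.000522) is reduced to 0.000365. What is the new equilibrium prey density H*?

H* ≈ 707

At the interior fixed point, setting dP/dt = 0 with P > 0 fixes H* = (predator death rate)/(HP coefficient) — independent of the other coefficients.
With the change, H* = 0.258/0.000365 = 707; it rises from 494.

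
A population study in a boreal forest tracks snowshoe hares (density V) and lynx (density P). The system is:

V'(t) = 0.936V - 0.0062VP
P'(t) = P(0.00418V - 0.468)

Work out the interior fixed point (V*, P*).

V* ≈ 112, P* ≈ 151

Set dP/dt = 0 with P > 0: 0.00418V - 0.468 = 0, so V* = 0.468/0.00418 = 112.
Set dV/dt = 0 with V > 0: 0.936 - 0.0062P = 0, so P* = 0.936/0.0062 = 151.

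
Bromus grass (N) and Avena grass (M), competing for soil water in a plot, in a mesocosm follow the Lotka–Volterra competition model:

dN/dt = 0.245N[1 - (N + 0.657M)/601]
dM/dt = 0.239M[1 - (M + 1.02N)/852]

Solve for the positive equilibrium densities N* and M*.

N* ≈ 125, M* ≈ 724

Setting both brackets to zero gives the nullclines N + 0.657M = 601 and 1.02N + M = 852.
Substituting M = 852 - 1.02N into the first: N(1 - 0.657·1.02) = 601 - 0.657·852.
So N* = 41.2/0.33 = 125, and then M* = 852 - 1.02·125 = 724.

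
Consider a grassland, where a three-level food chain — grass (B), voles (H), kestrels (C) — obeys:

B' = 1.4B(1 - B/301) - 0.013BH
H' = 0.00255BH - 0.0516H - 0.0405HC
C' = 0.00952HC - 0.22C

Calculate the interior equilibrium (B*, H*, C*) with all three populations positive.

From dC/dt = 0: 0.00952H* = 0.22, so H* = 23.1.
From dB/dt = 0: 1.4(1 - B*/301) = 0.013·23.1, giving B* = 301·(1 - 0.215) = 236.
From dH/dt = 0: 0.00255·236 - 0.0516 = 0.0405C*, so C* = 0.551/0.0405 = 13.6.

B* ≈ 236, H* ≈ 23.1, C* ≈ 13.6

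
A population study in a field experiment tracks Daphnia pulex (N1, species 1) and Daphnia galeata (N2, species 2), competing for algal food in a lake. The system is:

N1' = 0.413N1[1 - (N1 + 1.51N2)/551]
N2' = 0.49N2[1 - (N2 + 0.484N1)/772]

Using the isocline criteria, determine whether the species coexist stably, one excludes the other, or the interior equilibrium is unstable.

species 2 excludes species 1

Compare the nullcline intercepts: K1/α12 = 551/1.51 = 365 < K2 = 772; K2/α21 = 772/0.484 = 1600 > K1 = 551.
Since the inequalities point opposite ways, species 2 can invade but species 1 cannot.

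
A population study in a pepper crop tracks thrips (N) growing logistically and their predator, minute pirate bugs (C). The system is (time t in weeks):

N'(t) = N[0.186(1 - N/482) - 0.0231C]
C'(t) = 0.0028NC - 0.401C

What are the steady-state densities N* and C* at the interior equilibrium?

N* ≈ 143, C* ≈ 5.66

From dC/dt = 0 with C > 0: 0.0028N* = 0.401, so N* = 143.
Substitute into dN/dt = 0: 0.186(1 - 143/482) = 0.0231C*.
The bracket is 0.703, giving C* = 0.131/0.0231 = 5.66.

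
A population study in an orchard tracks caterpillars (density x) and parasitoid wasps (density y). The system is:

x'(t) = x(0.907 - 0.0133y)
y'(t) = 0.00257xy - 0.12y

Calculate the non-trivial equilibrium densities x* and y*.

Set dy/dt = 0 with y > 0: 0.00257x - 0.12 = 0, so x* = 0.12/0.00257 = 46.7.
Set dx/dt = 0 with x > 0: 0.907 - 0.0133y = 0, so y* = 0.907/0.0133 = 68.2.

x* ≈ 46.7, y* ≈ 68.2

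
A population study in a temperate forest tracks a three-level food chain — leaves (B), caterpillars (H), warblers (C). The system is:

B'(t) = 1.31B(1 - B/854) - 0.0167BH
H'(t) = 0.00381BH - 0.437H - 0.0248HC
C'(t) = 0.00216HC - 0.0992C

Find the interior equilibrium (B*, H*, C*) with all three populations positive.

B* ≈ 354, H* ≈ 45.9, C* ≈ 36.8

From dC/dt = 0: 0.00216H* = 0.0992, so H* = 45.9.
From dB/dt = 0: 1.31(1 - B*/854) = 0.0167·45.9, giving B* = 854·(1 - 0.585) = 354.
From dH/dt = 0: 0.00381·354 - 0.437 = 0.0248C*, so C* = 0.912/0.0248 = 36.8.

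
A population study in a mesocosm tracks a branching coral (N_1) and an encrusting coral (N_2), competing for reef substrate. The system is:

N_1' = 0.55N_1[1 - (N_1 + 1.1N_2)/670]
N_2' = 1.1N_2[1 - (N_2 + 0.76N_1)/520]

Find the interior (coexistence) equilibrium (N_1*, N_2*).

Setting both brackets to zero gives the nullclines N_1 + 1.1N_2 = 670 and 0.76N_1 + N_2 = 520.
Substituting N_2 = 520 - 0.76N_1 into the first: N_1(1 - 1.1·0.76) = 670 - 1.1·520.
So N_1* = 98/0.164 = 598, and then N_2* = 520 - 0.76·598 = 65.9.

N_1* ≈ 598, N_2* ≈ 65.9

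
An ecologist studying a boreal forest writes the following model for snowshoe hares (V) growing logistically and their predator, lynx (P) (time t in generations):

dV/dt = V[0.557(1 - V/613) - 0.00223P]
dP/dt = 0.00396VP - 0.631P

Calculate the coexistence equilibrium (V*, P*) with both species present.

From dP/dt = 0 with P > 0: 0.00396V* = 0.631, so V* = 159.
Substitute into dV/dt = 0: 0.557(1 - 159/613) = 0.00223P*.
The bracket is 0.74, giving P* = 0.412/0.00223 = 185.

V* ≈ 159, P* ≈ 185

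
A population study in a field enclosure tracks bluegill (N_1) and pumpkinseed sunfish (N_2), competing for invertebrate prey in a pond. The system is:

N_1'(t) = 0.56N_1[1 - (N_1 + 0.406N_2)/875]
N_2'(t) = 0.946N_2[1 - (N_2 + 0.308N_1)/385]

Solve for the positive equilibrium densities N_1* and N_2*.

N_1* ≈ 821, N_2* ≈ 132

Setting both brackets to zero gives the nullclines N_1 + 0.406N_2 = 875 and 0.308N_1 + N_2 = 385.
Substituting N_2 = 385 - 0.308N_1 into the first: N_1(1 - 0.406·0.308) = 875 - 0.406·385.
So N_1* = 719/0.875 = 821, and then N_2* = 385 - 0.308·821 = 132.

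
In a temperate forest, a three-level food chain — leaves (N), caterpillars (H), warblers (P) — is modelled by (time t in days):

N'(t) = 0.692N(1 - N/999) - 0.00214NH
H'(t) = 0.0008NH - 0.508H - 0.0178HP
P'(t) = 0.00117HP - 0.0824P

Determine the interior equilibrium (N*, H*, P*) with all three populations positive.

From dP/dt = 0: 0.00117H* = 0.0824, so H* = 70.4.
From dN/dt = 0: 0.692(1 - N*/999) = 0.00214·70.4, giving N* = 999·(1 - 0.218) = 781.
From dH/dt = 0: 0.0008·781 - 0.508 = 0.0178P*, so P* = 0.117/0.0178 = 6.58.

N* ≈ 781, H* ≈ 70.4, P* ≈ 6.58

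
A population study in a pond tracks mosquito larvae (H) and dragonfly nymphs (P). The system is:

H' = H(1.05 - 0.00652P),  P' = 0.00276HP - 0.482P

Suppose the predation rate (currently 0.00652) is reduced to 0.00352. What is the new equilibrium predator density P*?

P* ≈ 298

At the interior fixed point, setting dH/dt = 0 with H > 0 fixes P* = (prey growth rate)/(HP coefficient) — independent of the other coefficients.
With the change, P* = 1.05/0.00352 = 298; it rises from 161.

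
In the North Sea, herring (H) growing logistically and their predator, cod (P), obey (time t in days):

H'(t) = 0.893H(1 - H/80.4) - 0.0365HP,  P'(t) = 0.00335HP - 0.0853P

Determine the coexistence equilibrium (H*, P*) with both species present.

H* ≈ 25.5, P* ≈ 16.7

From dP/dt = 0 with P > 0: 0.00335H* = 0.0853, so H* = 25.5.
Substitute into dH/dt = 0: 0.893(1 - 25.5/80.4) = 0.0365P*.
The bracket is 0.683, giving P* = 0.61/0.0365 = 16.7.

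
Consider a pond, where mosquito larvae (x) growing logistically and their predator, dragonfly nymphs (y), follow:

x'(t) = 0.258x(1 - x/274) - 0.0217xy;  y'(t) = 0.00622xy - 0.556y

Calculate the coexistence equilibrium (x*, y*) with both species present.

From dy/dt = 0 with y > 0: 0.00622x* = 0.556, so x* = 89.4.
Substitute into dx/dt = 0: 0.258(1 - 89.4/274) = 0.0217y*.
The bracket is 0.674, giving y* = 0.174/0.0217 = 8.01.

x* ≈ 89.4, y* ≈ 8.01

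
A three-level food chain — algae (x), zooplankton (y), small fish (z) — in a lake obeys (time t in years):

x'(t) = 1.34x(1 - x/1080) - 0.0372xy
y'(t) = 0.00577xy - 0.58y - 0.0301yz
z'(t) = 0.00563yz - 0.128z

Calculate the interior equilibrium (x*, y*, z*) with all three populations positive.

x* ≈ 398, y* ≈ 22.7, z* ≈ 57.1

From dz/dt = 0: 0.00563y* = 0.128, so y* = 22.7.
From dx/dt = 0: 1.34(1 - x*/1080) = 0.0372·22.7, giving x* = 1080·(1 - 0.631) = 398.
From dy/dt = 0: 0.00577·398 - 0.58 = 0.0301z*, so z* = 1.72/0.0301 = 57.1.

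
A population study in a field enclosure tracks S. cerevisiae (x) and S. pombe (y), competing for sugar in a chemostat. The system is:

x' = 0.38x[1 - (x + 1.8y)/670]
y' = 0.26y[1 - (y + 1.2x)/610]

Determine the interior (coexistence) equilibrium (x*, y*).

x* ≈ 369, y* ≈ 167

Setting both brackets to zero gives the nullclines x + 1.8y = 670 and 1.2x + y = 610.
Substituting y = 610 - 1.2x into the first: x(1 - 1.8·1.2) = 670 - 1.8·610.
So x* = -428/-1.16 = 369, and then y* = 610 - 1.2·369 = 167.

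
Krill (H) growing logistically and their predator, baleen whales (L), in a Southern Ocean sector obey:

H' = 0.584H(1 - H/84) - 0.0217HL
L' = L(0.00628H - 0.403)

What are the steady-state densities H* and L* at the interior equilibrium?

H* ≈ 64.2, L* ≈ 6.35

From dL/dt = 0 with L > 0: 0.00628H* = 0.403, so H* = 64.2.
Substitute into dH/dt = 0: 0.584(1 - 64.2/84) = 0.0217L*.
The bracket is 0.236, giving L* = 0.138/0.0217 = 6.35.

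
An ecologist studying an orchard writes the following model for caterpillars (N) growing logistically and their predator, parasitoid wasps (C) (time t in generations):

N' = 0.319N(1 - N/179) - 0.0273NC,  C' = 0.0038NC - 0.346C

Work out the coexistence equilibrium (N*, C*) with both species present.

N* ≈ 91.1, C* ≈ 5.74

From dC/dt = 0 with C > 0: 0.0038N* = 0.346, so N* = 91.1.
Substitute into dN/dt = 0: 0.319(1 - 91.1/179) = 0.0273C*.
The bracket is 0.491, giving C* = 0.157/0.0273 = 5.74.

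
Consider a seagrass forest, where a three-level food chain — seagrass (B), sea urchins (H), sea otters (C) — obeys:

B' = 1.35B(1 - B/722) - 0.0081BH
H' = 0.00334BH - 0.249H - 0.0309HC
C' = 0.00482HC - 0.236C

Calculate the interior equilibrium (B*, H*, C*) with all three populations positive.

From dC/dt = 0: 0.00482H* = 0.236, so H* = 49.
From dB/dt = 0: 1.35(1 - B*/722) = 0.0081·49, giving B* = 722·(1 - 0.294) = 510.
From dH/dt = 0: 0.00334·510 - 0.249 = 0.0309C*, so C* = 1.45/0.0309 = 47.1.

B* ≈ 510, H* ≈ 49, C* ≈ 47.1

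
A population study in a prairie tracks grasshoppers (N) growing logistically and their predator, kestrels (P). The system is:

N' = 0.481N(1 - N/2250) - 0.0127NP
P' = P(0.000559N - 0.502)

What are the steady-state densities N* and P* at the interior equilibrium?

N* ≈ 898, P* ≈ 22.8

From dP/dt = 0 with P > 0: 0.000559N* = 0.502, so N* = 898.
Substitute into dN/dt = 0: 0.481(1 - 898/2250) = 0.0127P*.
The bracket is 0.601, giving P* = 0.289/0.0127 = 22.8.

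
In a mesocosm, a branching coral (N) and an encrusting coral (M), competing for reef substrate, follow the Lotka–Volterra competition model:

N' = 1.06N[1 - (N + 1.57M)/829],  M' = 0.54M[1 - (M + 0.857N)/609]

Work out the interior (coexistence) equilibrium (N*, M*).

N* ≈ 368, M* ≈ 294

Setting both brackets to zero gives the nullclines N + 1.57M = 829 and 0.857N + M = 609.
Substituting M = 609 - 0.857N into the first: N(1 - 1.57·0.857) = 829 - 1.57·609.
So N* = -127/-0.345 = 368, and then M* = 609 - 0.857·368 = 294.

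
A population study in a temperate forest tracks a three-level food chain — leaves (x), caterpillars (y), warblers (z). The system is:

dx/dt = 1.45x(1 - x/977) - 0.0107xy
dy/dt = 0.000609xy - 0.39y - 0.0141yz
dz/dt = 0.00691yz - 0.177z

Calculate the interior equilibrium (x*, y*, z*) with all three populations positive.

From dz/dt = 0: 0.00691y* = 0.177, so y* = 25.6.
From dx/dt = 0: 1.45(1 - x*/977) = 0.0107·25.6, giving x* = 977·(1 - 0.189) = 792.
From dy/dt = 0: 0.000609·792 - 0.39 = 0.0141z*, so z* = 0.0925/0.0141 = 6.56.

x* ≈ 792, y* ≈ 25.6, z* ≈ 6.56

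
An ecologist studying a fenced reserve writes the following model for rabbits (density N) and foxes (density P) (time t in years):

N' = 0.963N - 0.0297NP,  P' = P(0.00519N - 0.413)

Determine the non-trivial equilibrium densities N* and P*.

N* ≈ 79.6, P* ≈ 32.4

Set dP/dt = 0 with P > 0: 0.00519N - 0.413 = 0, so N* = 0.413/0.00519 = 79.6.
Set dN/dt = 0 with N > 0: 0.963 - 0.0297P = 0, so P* = 0.963/0.0297 = 32.4.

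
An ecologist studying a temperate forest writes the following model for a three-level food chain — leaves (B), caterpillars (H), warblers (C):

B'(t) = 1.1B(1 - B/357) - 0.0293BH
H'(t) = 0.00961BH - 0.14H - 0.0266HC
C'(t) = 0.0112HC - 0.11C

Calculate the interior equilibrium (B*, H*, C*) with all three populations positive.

B* ≈ 264, H* ≈ 9.82, C* ≈ 90

From dC/dt = 0: 0.0112H* = 0.11, so H* = 9.82.
From dB/dt = 0: 1.1(1 - B*/357) = 0.0293·9.82, giving B* = 357·(1 - 0.262) = 264.
From dH/dt = 0: 0.00961·264 - 0.14 = 0.0266C*, so C* = 2.39/0.0266 = 90.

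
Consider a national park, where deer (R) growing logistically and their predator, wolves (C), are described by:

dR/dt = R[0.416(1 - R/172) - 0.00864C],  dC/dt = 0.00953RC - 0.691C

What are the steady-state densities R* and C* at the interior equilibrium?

From dC/dt = 0 with C > 0: 0.00953R* = 0.691, so R* = 72.5.
Substitute into dR/dt = 0: 0.416(1 - 72.5/172) = 0.00864C*.
The bracket is 0.578, giving C* = 0.241/0.00864 = 27.9.

R* ≈ 72.5, C* ≈ 27.9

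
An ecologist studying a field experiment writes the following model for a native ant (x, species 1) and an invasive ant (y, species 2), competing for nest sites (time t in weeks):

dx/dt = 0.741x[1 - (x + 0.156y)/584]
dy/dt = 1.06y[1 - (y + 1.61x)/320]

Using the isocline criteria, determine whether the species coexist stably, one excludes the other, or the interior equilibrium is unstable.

species 1 excludes species 2

Compare the nullcline intercepts: K1/α12 = 584/0.156 = 3740 > K2 = 320; K2/α21 = 320/1.61 = 199 < K1 = 584.
Since the inequalities point opposite ways, species 1 can invade but species 2 cannot.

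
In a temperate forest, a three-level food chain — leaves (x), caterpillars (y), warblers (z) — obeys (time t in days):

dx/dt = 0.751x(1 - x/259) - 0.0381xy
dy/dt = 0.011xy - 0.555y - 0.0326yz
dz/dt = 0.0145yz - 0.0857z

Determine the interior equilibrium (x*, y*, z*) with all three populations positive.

x* ≈ 181, y* ≈ 5.91, z* ≈ 44.2

From dz/dt = 0: 0.0145y* = 0.0857, so y* = 5.91.
From dx/dt = 0: 0.751(1 - x*/259) = 0.0381·5.91, giving x* = 259·(1 - 0.3) = 181.
From dy/dt = 0: 0.011·181 - 0.555 = 0.0326z*, so z* = 1.44/0.0326 = 44.2.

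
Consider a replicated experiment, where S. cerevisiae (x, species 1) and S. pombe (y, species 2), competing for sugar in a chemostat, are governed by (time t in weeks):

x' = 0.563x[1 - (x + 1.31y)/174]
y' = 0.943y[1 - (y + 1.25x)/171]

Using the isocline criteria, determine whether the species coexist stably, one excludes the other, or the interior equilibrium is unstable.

Compare the nullcline intercepts: K1/α12 = 174/1.31 = 133 < K2 = 171; K2/α21 = 171/1.25 = 137 < K1 = 174.
Since both are reversed, neither can invade when rare; the interior point is a saddle.

unstable coexistence (outcome depends on initial conditions)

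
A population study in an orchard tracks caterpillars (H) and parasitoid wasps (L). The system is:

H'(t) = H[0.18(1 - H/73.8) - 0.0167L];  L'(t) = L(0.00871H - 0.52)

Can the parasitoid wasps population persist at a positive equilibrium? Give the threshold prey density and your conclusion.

Threshold H = 59.7; K > 59.7, so yes, the predator persists.

The predator equation gives dL/dt > 0 only when H > 0.52/0.00871 = 59.7.
Without the predator, H → K = 73.8. Since 73.8 > 59.7, the predator can invade and persist.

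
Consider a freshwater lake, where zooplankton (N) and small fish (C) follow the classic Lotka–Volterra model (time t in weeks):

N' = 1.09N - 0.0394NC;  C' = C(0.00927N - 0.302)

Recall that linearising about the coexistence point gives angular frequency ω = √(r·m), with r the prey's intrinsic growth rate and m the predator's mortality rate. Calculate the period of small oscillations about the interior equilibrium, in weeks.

Here r = 1.09 and m = 0.302, so r·m = 0.329.
ω = √0.329 = 0.574 per week, hence T = 2π/ω ≈ 11 weeks.

T ≈ 11 weeks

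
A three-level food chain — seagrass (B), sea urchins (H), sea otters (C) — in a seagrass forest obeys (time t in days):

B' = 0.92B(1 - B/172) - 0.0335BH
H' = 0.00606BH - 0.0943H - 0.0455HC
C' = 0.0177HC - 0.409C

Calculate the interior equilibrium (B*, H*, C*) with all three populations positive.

B* ≈ 27.3, H* ≈ 23.1, C* ≈ 1.56

From dC/dt = 0: 0.0177H* = 0.409, so H* = 23.1.
From dB/dt = 0: 0.92(1 - B*/172) = 0.0335·23.1, giving B* = 172·(1 - 0.841) = 27.3.
From dH/dt = 0: 0.00606·27.3 - 0.0943 = 0.0455C*, so C* = 0.071/0.0455 = 1.56.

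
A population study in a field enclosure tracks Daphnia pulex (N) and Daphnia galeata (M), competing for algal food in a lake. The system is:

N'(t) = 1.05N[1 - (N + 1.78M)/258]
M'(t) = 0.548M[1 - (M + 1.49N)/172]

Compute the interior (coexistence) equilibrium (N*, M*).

N* ≈ 29.1, M* ≈ 129

Setting both brackets to zero gives the nullclines N + 1.78M = 258 and 1.49N + M = 172.
Substituting M = 172 - 1.49N into the first: N(1 - 1.78·1.49) = 258 - 1.78·172.
So N* = -48.2/-1.65 = 29.1, and then M* = 172 - 1.49·29.1 = 129.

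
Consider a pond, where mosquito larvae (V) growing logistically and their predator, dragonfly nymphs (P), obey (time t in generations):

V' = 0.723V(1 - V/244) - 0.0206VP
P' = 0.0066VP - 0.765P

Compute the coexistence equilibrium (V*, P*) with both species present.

V* ≈ 116, P* ≈ 18.4

From dP/dt = 0 with P > 0: 0.0066V* = 0.765, so V* = 116.
Substitute into dV/dt = 0: 0.723(1 - 116/244) = 0.0206P*.
The bracket is 0.525, giving P* = 0.38/0.0206 = 18.4.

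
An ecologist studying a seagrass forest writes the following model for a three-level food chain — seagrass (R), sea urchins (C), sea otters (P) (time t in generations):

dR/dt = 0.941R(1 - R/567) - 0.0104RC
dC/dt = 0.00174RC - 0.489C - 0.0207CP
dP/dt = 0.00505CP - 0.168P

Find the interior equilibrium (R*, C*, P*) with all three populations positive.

From dP/dt = 0: 0.00505C* = 0.168, so C* = 33.3.
From dR/dt = 0: 0.941(1 - R*/567) = 0.0104·33.3, giving R* = 567·(1 - 0.368) = 359.
From dC/dt = 0: 0.00174·359 - 0.489 = 0.0207P*, so P* = 0.135/0.0207 = 6.51.

R* ≈ 359, C* ≈ 33.3, P* ≈ 6.51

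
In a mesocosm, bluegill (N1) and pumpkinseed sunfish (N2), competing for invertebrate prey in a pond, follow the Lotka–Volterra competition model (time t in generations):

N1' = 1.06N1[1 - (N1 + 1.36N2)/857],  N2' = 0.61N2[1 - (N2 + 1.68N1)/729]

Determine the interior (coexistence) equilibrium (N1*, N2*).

N1* ≈ 105, N2* ≈ 553

Setting both brackets to zero gives the nullclines N1 + 1.36N2 = 857 and 1.68N1 + N2 = 729.
Substituting N2 = 729 - 1.68N1 into the first: N1(1 - 1.36·1.68) = 857 - 1.36·729.
So N1* = -134/-1.28 = 105, and then N2* = 729 - 1.68·105 = 553.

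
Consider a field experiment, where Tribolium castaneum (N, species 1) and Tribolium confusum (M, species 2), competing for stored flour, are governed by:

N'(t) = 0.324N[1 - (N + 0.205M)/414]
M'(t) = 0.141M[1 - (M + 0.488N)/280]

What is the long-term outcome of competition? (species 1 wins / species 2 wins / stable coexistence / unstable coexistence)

stable coexistence

Compare the nullcline intercepts: K1/α12 = 414/0.205 = 2020 > K2 = 280; K2/α21 = 280/0.488 = 574 > K1 = 414.
Since both inequalities hold, each species can invade when rare, so the interior equilibrium is stable.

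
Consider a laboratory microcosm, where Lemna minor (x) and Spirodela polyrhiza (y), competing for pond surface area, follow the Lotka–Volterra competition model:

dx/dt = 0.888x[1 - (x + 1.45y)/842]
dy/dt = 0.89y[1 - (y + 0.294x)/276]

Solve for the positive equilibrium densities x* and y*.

x* ≈ 770, y* ≈ 49.6

Setting both brackets to zero gives the nullclines x + 1.45y = 842 and 0.294x + y = 276.
Substituting y = 276 - 0.294x into the first: x(1 - 1.45·0.294) = 842 - 1.45·276.
So x* = 442/0.574 = 770, and then y* = 276 - 0.294·770 = 49.6.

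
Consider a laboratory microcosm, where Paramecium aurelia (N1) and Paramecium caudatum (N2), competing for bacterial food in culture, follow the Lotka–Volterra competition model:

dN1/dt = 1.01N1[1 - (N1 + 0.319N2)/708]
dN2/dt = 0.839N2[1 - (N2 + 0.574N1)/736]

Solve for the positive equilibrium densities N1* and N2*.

Setting both brackets to zero gives the nullclines N1 + 0.319N2 = 708 and 0.574N1 + N2 = 736.
Substituting N2 = 736 - 0.574N1 into the first: N1(1 - 0.319·0.574) = 708 - 0.319·736.
So N1* = 473/0.817 = 579, and then N2* = 736 - 0.574·579 = 403.

N1* ≈ 579, N2* ≈ 403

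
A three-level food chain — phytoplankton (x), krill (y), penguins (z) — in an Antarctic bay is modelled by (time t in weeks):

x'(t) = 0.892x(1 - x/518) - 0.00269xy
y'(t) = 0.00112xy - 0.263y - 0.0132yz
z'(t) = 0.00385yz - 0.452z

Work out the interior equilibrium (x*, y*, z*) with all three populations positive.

From dz/dt = 0: 0.00385y* = 0.452, so y* = 117.
From dx/dt = 0: 0.892(1 - x*/518) = 0.00269·117, giving x* = 518·(1 - 0.354) = 335.
From dy/dt = 0: 0.00112·335 - 0.263 = 0.0132z*, so z* = 0.112/0.0132 = 8.47.

x* ≈ 335, y* ≈ 117, z* ≈ 8.47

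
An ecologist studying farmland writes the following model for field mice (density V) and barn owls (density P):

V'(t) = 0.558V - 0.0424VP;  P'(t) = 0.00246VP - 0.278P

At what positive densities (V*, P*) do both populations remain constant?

V* ≈ 113, P* ≈ 13.2

Set dP/dt = 0 with P > 0: 0.00246V - 0.278 = 0, so V* = 0.278/0.00246 = 113.
Set dV/dt = 0 with V > 0: 0.558 - 0.0424P = 0, so P* = 0.558/0.0424 = 13.2.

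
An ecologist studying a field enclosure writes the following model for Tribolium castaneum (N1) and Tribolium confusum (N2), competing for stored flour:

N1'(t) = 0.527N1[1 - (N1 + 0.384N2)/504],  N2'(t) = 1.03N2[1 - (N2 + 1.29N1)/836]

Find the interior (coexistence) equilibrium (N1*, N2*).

N1* ≈ 363, N2* ≈ 368

Setting both brackets to zero gives the nullclines N1 + 0.384N2 = 504 and 1.29N1 + N2 = 836.
Substituting N2 = 836 - 1.29N1 into the first: N1(1 - 0.384·1.29) = 504 - 0.384·836.
So N1* = 183/0.505 = 363, and then N2* = 836 - 1.29·363 = 368.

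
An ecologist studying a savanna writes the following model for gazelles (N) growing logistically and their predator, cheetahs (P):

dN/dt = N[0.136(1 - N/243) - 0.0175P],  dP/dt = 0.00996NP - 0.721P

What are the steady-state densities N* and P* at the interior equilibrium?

From dP/dt = 0 with P > 0: 0.00996N* = 0.721, so N* = 72.4.
Substitute into dN/dt = 0: 0.136(1 - 72.4/243) = 0.0175P*.
The bracket is 0.702, giving P* = 0.0955/0.0175 = 5.46.

N* ≈ 72.4, P* ≈ 5.46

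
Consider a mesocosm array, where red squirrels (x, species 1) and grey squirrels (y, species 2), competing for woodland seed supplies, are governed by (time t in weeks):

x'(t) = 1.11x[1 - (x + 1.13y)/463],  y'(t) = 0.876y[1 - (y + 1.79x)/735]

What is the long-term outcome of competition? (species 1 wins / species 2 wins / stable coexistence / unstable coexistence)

unstable coexistence (outcome depends on initial conditions)

Compare the nullcline intercepts: K1/α12 = 463/1.13 = 410 < K2 = 735; K2/α21 = 735/1.79 = 411 < K1 = 463.
Since both are reversed, neither can invade when rare; the interior point is a saddle.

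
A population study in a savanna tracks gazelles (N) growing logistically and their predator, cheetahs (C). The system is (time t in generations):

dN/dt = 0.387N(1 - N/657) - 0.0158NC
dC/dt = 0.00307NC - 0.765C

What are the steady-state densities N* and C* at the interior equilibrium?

N* ≈ 249, C* ≈ 15.2

From dC/dt = 0 with C > 0: 0.00307N* = 0.765, so N* = 249.
Substitute into dN/dt = 0: 0.387(1 - 249/657) = 0.0158C*.
The bracket is 0.621, giving C* = 0.24/0.0158 = 15.2.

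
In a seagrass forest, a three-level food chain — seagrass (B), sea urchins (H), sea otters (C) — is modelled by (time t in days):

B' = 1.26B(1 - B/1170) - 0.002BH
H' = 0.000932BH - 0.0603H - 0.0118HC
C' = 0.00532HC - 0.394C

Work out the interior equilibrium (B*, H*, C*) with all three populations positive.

From dC/dt = 0: 0.00532H* = 0.394, so H* = 74.1.
From dB/dt = 0: 1.26(1 - B*/1170) = 0.002·74.1, giving B* = 1170·(1 - 0.118) = 1030.
From dH/dt = 0: 0.000932·1030 - 0.0603 = 0.0118C*, so C* = 0.902/0.0118 = 76.4.

B* ≈ 1030, H* ≈ 74.1, C* ≈ 76.4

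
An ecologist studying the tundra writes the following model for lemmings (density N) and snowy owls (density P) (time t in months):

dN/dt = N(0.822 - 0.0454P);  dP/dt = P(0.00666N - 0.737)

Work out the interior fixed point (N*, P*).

Set dP/dt = 0 with P > 0: 0.00666N - 0.737 = 0, so N* = 0.737/0.00666 = 111.
Set dN/dt = 0 with N > 0: 0.822 - 0.0454P = 0, so P* = 0.822/0.0454 = 18.1.

N* ≈ 111, P* ≈ 18.1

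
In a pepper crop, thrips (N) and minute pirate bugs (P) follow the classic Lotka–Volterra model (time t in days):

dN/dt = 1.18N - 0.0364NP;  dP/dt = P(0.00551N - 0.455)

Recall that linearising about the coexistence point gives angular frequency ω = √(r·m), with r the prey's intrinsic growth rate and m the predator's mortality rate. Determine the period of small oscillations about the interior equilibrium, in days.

T ≈ 8.57 days

Here r = 1.18 and m = 0.455, so r·m = 0.537.
ω = √0.537 = 0.733 per day, hence T = 2π/ω ≈ 8.57 days.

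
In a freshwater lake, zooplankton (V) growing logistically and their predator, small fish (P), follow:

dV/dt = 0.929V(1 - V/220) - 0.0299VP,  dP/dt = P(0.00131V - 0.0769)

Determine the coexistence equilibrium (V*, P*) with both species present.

From dP/dt = 0 with P > 0: 0.00131V* = 0.0769, so V* = 58.7.
Substitute into dV/dt = 0: 0.929(1 - 58.7/220) = 0.0299P*.
The bracket is 0.733, giving P* = 0.681/0.0299 = 22.8.

V* ≈ 58.7, P* ≈ 22.8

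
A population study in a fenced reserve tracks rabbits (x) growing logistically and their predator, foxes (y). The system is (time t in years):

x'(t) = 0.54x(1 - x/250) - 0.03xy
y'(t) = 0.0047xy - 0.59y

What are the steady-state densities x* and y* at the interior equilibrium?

From dy/dt = 0 with y > 0: 0.0047x* = 0.59, so x* = 126.
Substitute into dx/dt = 0: 0.54(1 - 126/250) = 0.03y*.
The bracket is 0.498, giving y* = 0.269/0.03 = 8.96.

x* ≈ 126, y* ≈ 8.96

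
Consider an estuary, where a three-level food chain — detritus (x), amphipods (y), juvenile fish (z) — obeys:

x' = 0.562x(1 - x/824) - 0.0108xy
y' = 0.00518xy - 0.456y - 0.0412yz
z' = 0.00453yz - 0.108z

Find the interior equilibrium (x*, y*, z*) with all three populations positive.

From dz/dt = 0: 0.00453y* = 0.108, so y* = 23.8.
From dx/dt = 0: 0.562(1 - x*/824) = 0.0108·23.8, giving x* = 824·(1 - 0.458) = 446.
From dy/dt = 0: 0.00518·446 - 0.456 = 0.0412z*, so z* = 1.86/0.0412 = 45.1.

x* ≈ 446, y* ≈ 23.8, z* ≈ 45.1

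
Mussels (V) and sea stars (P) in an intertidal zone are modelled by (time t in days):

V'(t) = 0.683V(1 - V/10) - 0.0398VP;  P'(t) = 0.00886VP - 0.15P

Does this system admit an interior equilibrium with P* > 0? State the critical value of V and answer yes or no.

Threshold V = 16.9; K < 16.9, so no, the predator goes extinct.

The predator equation gives dP/dt > 0 only when V > 0.15/0.00886 = 16.9.
Without the predator, V → K = 10. Since 10 < 16.9, the predator cannot invade.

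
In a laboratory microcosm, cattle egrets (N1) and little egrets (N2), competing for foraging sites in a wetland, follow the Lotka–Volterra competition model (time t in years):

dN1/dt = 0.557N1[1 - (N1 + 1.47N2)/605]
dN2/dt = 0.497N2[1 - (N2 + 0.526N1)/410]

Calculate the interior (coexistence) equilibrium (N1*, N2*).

Setting both brackets to zero gives the nullclines N1 + 1.47N2 = 605 and 0.526N1 + N2 = 410.
Substituting N2 = 410 - 0.526N1 into the first: N1(1 - 1.47·0.526) = 605 - 1.47·410.
So N1* = 2.3/0.227 = 10.1, and then N2* = 410 - 0.526·10.1 = 405.

N1* ≈ 10.1, N2* ≈ 405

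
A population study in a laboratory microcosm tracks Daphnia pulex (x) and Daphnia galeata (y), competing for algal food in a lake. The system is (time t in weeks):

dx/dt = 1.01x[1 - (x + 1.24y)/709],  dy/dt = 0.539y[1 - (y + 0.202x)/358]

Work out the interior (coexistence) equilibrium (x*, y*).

x* ≈ 354, y* ≈ 287

Setting both brackets to zero gives the nullclines x + 1.24y = 709 and 0.202x + y = 358.
Substituting y = 358 - 0.202x into the first: x(1 - 1.24·0.202) = 709 - 1.24·358.
So x* = 265/0.75 = 354, and then y* = 358 - 0.202·354 = 287.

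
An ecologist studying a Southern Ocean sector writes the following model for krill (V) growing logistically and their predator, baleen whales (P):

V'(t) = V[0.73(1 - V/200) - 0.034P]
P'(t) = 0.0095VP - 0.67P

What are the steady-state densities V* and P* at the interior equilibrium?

V* ≈ 70.5, P* ≈ 13.9

From dP/dt = 0 with P > 0: 0.0095V* = 0.67, so V* = 70.5.
Substitute into dV/dt = 0: 0.73(1 - 70.5/200) = 0.034P*.
The bracket is 0.647, giving P* = 0.473/0.034 = 13.9.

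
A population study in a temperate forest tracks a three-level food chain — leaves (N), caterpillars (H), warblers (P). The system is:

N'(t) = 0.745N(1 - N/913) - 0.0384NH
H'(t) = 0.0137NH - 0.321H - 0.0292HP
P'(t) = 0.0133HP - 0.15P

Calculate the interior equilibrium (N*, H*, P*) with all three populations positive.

From dP/dt = 0: 0.0133H* = 0.15, so H* = 11.3.
From dN/dt = 0: 0.745(1 - N*/913) = 0.0384·11.3, giving N* = 913·(1 - 0.581) = 382.
From dH/dt = 0: 0.0137·382 - 0.321 = 0.0292P*, so P* = 4.92/0.0292 = 168.

N* ≈ 382, H* ≈ 11.3, P* ≈ 168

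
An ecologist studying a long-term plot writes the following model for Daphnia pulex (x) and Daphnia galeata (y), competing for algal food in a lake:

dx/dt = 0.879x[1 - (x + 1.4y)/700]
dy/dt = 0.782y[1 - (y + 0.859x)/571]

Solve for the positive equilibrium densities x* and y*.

x* ≈ 491, y* ≈ 150

Setting both brackets to zero gives the nullclines x + 1.4y = 700 and 0.859x + y = 571.
Substituting y = 571 - 0.859x into the first: x(1 - 1.4·0.859) = 700 - 1.4·571.
So x* = -99.4/-0.203 = 491, and then y* = 571 - 0.859·491 = 150.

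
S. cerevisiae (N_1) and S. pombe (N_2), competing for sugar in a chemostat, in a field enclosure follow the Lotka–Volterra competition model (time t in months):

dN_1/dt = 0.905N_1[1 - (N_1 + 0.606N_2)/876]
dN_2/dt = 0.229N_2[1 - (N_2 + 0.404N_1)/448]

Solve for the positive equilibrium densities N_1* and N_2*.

N_1* ≈ 800, N_2* ≈ 125

Setting both brackets to zero gives the nullclines N_1 + 0.606N_2 = 876 and 0.404N_1 + N_2 = 448.
Substituting N_2 = 448 - 0.404N_1 into the first: N_1(1 - 0.606·0.404) = 876 - 0.606·448.
So N_1* = 605/0.755 = 800, and then N_2* = 448 - 0.404·800 = 125.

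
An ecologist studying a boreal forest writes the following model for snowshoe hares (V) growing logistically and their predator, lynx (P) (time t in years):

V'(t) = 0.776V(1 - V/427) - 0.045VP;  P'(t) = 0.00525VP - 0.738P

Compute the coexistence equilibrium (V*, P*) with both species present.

From dP/dt = 0 with P > 0: 0.00525V* = 0.738, so V* = 141.
Substitute into dV/dt = 0: 0.776(1 - 141/427) = 0.045P*.
The bracket is 0.671, giving P* = 0.521/0.045 = 11.6.

V* ≈ 141, P* ≈ 11.6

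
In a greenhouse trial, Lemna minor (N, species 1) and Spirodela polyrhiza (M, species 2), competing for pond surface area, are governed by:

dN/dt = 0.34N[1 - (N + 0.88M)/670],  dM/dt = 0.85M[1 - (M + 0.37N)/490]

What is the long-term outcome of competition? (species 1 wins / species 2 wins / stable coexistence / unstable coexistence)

Compare the nullcline intercepts: K1/α12 = 670/0.88 = 761 > K2 = 490; K2/α21 = 490/0.37 = 1320 > K1 = 670.
Since both inequalities hold, each species can invade when rare, so the interior equilibrium is stable.

stable coexistence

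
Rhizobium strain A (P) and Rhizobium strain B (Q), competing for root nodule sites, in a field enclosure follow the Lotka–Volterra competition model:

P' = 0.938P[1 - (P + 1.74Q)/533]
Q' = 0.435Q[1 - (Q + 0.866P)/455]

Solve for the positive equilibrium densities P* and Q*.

Setting both brackets to zero gives the nullclines P + 1.74Q = 533 and 0.866P + Q = 455.
Substituting Q = 455 - 0.866P into the first: P(1 - 1.74·0.866) = 533 - 1.74·455.
So P* = -259/-0.507 = 510, and then Q* = 455 - 0.866·510 = 13.

P* ≈ 510, Q* ≈ 13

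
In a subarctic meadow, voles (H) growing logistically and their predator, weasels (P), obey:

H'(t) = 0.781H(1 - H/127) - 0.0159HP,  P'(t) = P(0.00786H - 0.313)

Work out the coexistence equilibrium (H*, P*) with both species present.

H* ≈ 39.8, P* ≈ 33.7

From dP/dt = 0 with P > 0: 0.00786H* = 0.313, so H* = 39.8.
Substitute into dH/dt = 0: 0.781(1 - 39.8/127) = 0.0159P*.
The bracket is 0.686, giving P* = 0.536/0.0159 = 33.7.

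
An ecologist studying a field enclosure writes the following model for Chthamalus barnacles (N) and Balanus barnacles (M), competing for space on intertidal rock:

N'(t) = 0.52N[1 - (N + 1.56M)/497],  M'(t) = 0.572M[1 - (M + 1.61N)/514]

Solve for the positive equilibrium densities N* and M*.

Setting both brackets to zero gives the nullclines N + 1.56M = 497 and 1.61N + M = 514.
Substituting M = 514 - 1.61N into the first: N(1 - 1.56·1.61) = 497 - 1.56·514.
So N* = -305/-1.51 = 202, and then M* = 514 - 1.61·202 = 189.

N* ≈ 202, M* ≈ 189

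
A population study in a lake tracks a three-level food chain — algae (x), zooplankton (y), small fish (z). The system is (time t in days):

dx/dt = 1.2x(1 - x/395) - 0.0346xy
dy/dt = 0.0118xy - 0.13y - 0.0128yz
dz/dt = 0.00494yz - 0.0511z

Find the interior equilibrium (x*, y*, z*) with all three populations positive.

From dz/dt = 0: 0.00494y* = 0.0511, so y* = 10.3.
From dx/dt = 0: 1.2(1 - x*/395) = 0.0346·10.3, giving x* = 395·(1 - 0.298) = 277.
From dy/dt = 0: 0.0118·277 - 0.13 = 0.0128z*, so z* = 3.14/0.0128 = 245.

x* ≈ 277, y* ≈ 10.3, z* ≈ 245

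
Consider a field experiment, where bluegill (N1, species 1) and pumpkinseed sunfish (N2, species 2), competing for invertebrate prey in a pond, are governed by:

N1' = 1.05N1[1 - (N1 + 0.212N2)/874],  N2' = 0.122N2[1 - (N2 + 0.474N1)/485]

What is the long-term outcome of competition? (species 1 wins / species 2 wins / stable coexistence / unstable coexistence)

stable coexistence

Compare the nullcline intercepts: K1/α12 = 874/0.212 = 4120 > K2 = 485; K2/α21 = 485/0.474 = 1020 > K1 = 874.
Since both inequalities hold, each species can invade when rare, so the interior equilibrium is stable.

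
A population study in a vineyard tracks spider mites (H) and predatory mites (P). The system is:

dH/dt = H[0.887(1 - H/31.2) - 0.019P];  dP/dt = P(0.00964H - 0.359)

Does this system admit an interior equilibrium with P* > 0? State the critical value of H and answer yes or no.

The predator equation gives dP/dt > 0 only when H > 0.359/0.00964 = 37.2.
Without the predator, H → K = 31.2. Since 31.2 < 37.2, the predator cannot invade.

Threshold H = 37.2; K < 37.2, so no, the predator goes extinct.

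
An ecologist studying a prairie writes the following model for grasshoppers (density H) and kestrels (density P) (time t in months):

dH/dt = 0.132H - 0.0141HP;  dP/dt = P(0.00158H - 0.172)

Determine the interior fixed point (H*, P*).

Set dP/dt = 0 with P > 0: 0.00158H - 0.172 = 0, so H* = 0.172/0.00158 = 109.
Set dH/dt = 0 with H > 0: 0.132 - 0.0141P = 0, so P* = 0.132/0.0141 = 9.36.

H* ≈ 109, P* ≈ 9.36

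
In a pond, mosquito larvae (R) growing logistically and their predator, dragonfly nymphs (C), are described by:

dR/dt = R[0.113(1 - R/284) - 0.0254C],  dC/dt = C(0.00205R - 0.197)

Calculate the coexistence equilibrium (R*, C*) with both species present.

R* ≈ 96.1, C* ≈ 2.94

From dC/dt = 0 with C > 0: 0.00205R* = 0.197, so R* = 96.1.
Substitute into dR/dt = 0: 0.113(1 - 96.1/284) = 0.0254C*.
The bracket is 0.662, giving C* = 0.0748/0.0254 = 2.94.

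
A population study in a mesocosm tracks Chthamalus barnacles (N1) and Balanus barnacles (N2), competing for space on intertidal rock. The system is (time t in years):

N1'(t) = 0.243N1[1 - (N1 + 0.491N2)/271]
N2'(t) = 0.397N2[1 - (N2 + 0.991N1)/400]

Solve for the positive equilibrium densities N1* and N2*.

Setting both brackets to zero gives the nullclines N1 + 0.491N2 = 271 and 0.991N1 + N2 = 400.
Substituting N2 = 400 - 0.991N1 into the first: N1(1 - 0.491·0.991) = 271 - 0.491·400.
So N1* = 74.6/0.513 = 145, and then N2* = 400 - 0.991·145 = 256.

N1* ≈ 145, N2* ≈ 256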